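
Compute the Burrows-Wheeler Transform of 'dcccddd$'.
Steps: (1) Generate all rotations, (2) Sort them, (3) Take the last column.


Rotations (sorted):
  0: $dcccddd -> last char: d
  1: cccddd$d -> last char: d
  2: ccddd$dc -> last char: c
  3: cddd$dcc -> last char: c
  4: d$dcccdd -> last char: d
  5: dcccddd$ -> last char: $
  6: dd$dcccd -> last char: d
  7: ddd$dccc -> last char: c


BWT = ddccd$dc


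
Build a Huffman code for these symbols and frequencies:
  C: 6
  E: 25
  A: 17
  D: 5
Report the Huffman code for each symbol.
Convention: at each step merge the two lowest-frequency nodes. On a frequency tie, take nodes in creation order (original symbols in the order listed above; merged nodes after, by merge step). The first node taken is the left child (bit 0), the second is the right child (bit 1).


Huffman tree construction:
Step 1: Merge D(5) + C(6) = 11
Step 2: Merge (D+C)(11) + A(17) = 28
Step 3: Merge E(25) + ((D+C)+A)(28) = 53
Read each symbol's code off the tree from the root (left child = 0, right child = 1).

Codes:
  C: 101 (length 3)
  E: 0 (length 1)
  A: 11 (length 2)
  D: 100 (length 3)
Average code length: 92/53 = 1.7358 bits/symbol


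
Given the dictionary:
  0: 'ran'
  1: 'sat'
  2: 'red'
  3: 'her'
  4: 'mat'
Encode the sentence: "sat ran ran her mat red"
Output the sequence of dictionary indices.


Look up each word in the dictionary:
  'sat' -> 1
  'ran' -> 0
  'ran' -> 0
  'her' -> 3
  'mat' -> 4
  'red' -> 2

Encoded: [1, 0, 0, 3, 4, 2]


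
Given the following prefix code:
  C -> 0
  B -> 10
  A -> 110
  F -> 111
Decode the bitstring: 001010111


Decoding step by step:
Bits 0 -> C
Bits 0 -> C
Bits 10 -> B
Bits 10 -> B
Bits 111 -> F


Decoded message: CCBBF


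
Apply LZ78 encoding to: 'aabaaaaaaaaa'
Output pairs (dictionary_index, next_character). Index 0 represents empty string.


LZ78 encoding steps:
Dictionary: {0: ''}
Step 1: w='' (idx 0), next='a' -> output (0, 'a'), add 'a' as idx 1
Step 2: w='a' (idx 1), next='b' -> output (1, 'b'), add 'ab' as idx 2
Step 3: w='a' (idx 1), next='a' -> output (1, 'a'), add 'aa' as idx 3
Step 4: w='aa' (idx 3), next='a' -> output (3, 'a'), add 'aaa' as idx 4
Step 5: w='aaa' (idx 4), next='a' -> output (4, 'a'), add 'aaaa' as idx 5


Encoded: [(0, 'a'), (1, 'b'), (1, 'a'), (3, 'a'), (4, 'a')]


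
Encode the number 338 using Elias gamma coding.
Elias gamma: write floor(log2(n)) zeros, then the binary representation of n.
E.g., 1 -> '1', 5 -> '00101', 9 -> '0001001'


num_bits = floor(log2(338)) + 1 = 9
leading_zeros = num_bits - 1 = 8
binary(338) = 101010010

Elias gamma(338) = '00000000' + '101010010' = 00000000101010010 (17 bits)


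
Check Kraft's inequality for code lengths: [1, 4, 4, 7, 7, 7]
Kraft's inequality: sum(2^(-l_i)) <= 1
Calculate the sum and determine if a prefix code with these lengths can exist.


Sum = 2^(-1) + 2^(-4) + 2^(-4) + 2^(-7) + 2^(-7) + 2^(-7)
    = 0.5 + 0.0625 + 0.0625 + 0.0078125 + 0.0078125 + 0.0078125
    = 83/128 = 0.6484375
Since 0.6484375 <= 1, Kraft's inequality IS satisfied.
A prefix code with these lengths CAN exist.

Kraft sum = 0.6484375. Satisfied.


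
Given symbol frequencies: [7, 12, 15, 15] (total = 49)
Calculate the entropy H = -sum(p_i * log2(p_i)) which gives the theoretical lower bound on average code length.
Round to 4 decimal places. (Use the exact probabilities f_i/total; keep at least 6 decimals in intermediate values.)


Per-symbol terms -p_i * log2(p_i) with p_i = f_i/49:
  p = 7/49 = 0.142857: log2(p) = -2.807355, -p*log2(p) = 0.401051
  p = 12/49 = 0.244898: log2(p) = -2.029747, -p*log2(p) = 0.497081
  p = 15/49 = 0.306122: log2(p) = -1.707819, -p*log2(p) = 0.522802
  p = 15/49 = 0.306122: log2(p) = -1.707819, -p*log2(p) = 0.522802
H = 0.401051 + 0.497081 + 0.522802 + 0.522802 = 1.943736

H = 1.9437 bits/symbol


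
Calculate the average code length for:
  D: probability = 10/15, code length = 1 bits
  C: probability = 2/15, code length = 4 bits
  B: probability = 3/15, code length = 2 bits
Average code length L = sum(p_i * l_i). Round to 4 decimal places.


Weighted contributions p_i * l_i:
  D: (10/15) * 1 = 10/15
  C: (2/15) * 4 = 8/15
  B: (3/15) * 2 = 6/15
Sum = (10 + 8 + 6)/15 = 24/15

L = 24/15 = 1.6000 bits/symbol


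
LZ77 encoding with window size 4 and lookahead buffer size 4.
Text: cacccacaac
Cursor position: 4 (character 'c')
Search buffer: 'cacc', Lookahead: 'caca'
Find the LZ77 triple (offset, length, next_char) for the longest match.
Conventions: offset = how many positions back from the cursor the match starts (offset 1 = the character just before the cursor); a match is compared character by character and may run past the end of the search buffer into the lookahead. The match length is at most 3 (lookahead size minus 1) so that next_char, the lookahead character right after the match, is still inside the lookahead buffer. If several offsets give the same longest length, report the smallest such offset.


Try each offset into the search buffer:
  offset=1 (pos 3, char 'c'): match length 1
  offset=2 (pos 2, char 'c'): match length 1
  offset=3 (pos 1, char 'a'): match length 0
  offset=4 (pos 0, char 'c'): match length 3
Longest match has length 3 at offset 4.
next_char = character at position 4 + 3 = 7 -> 'a'

Best match: offset=4, length=3 (matching 'cac' starting at position 0)
LZ77 triple: (4, 3, 'a')


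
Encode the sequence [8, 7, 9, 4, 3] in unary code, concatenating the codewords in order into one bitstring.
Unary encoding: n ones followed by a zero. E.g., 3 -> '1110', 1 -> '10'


Encode each number as n ones followed by a terminating 0:
  8 -> 111111110 (9 bits)
  7 -> 11111110 (8 bits)
  9 -> 1111111110 (10 bits)
  4 -> 11110 (5 bits)
  3 -> 1110 (4 bits)
Total length = 9 + 8 + 10 + 5 + 4 = 36 bits.

Unary([8, 7, 9, 4, 3]) = 111111110111111101111111110111101110 (36 bits)


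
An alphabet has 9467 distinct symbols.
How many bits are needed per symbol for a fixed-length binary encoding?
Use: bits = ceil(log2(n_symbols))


log2(9467) = 13.2087
Bracket: 2^13 = 8192 < 9467 <= 2^14 = 16384
So ceil(log2(9467)) = 14

bits = ceil(log2(9467)) = ceil(13.2087) = 14 bits


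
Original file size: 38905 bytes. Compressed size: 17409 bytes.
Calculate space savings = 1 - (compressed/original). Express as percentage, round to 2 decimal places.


ratio = compressed/original = 17409/38905 = 0.447475
savings = 1 - ratio = 1 - 0.447475 = 0.552525
as a percentage: 0.552525 * 100 = 55.25%

Space savings = 1 - 17409/38905 = 55.25%


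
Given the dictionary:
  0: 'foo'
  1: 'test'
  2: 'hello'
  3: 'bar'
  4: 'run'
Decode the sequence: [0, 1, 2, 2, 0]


Look up each index in the dictionary:
  0 -> 'foo'
  1 -> 'test'
  2 -> 'hello'
  2 -> 'hello'
  0 -> 'foo'

Decoded: "foo test hello hello foo"


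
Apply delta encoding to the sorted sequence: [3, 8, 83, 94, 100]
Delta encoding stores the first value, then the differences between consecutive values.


First value: 3
Deltas:
  8 - 3 = 5
  83 - 8 = 75
  94 - 83 = 11
  100 - 94 = 6


Delta encoded: [3, 5, 75, 11, 6]


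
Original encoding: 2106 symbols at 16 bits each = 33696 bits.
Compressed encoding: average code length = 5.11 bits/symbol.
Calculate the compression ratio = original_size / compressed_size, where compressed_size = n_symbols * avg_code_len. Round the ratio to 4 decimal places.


original_size = n_symbols * orig_bits = 2106 * 16 = 33696 bits
compressed_size = n_symbols * avg_code_len = 2106 * 5.11 = 10761.66 bits
ratio = original_size / compressed_size = 33696 / 10761.66 = 3.1311

Compression ratio = 3.1311


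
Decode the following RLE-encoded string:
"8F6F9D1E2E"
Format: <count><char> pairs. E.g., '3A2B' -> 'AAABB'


Expanding each <count><char> pair:
  8F -> 'FFFFFFFF'
  6F -> 'FFFFFF'
  9D -> 'DDDDDDDDD'
  1E -> 'E'
  2E -> 'EE'

Decoded = FFFFFFFFFFFFFFDDDDDDDDDEEE


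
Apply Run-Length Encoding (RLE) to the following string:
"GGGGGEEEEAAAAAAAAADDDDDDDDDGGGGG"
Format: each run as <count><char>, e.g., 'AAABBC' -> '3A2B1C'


Scanning runs left to right:
  i=0: run of 'G' x 5 -> '5G'
  i=5: run of 'E' x 4 -> '4E'
  i=9: run of 'A' x 9 -> '9A'
  i=18: run of 'D' x 9 -> '9D'
  i=27: run of 'G' x 5 -> '5G'

RLE = 5G4E9A9D5G


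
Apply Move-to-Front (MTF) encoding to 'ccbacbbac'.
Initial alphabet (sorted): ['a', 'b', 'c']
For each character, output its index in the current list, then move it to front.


MTF encoding:
'c': index 2 in ['a', 'b', 'c'] -> ['c', 'a', 'b']
'c': index 0 in ['c', 'a', 'b'] -> ['c', 'a', 'b']
'b': index 2 in ['c', 'a', 'b'] -> ['b', 'c', 'a']
'a': index 2 in ['b', 'c', 'a'] -> ['a', 'b', 'c']
'c': index 2 in ['a', 'b', 'c'] -> ['c', 'a', 'b']
'b': index 2 in ['c', 'a', 'b'] -> ['b', 'c', 'a']
'b': index 0 in ['b', 'c', 'a'] -> ['b', 'c', 'a']
'a': index 2 in ['b', 'c', 'a'] -> ['a', 'b', 'c']
'c': index 2 in ['a', 'b', 'c'] -> ['c', 'a', 'b']


Output: [2, 0, 2, 2, 2, 2, 0, 2, 2]


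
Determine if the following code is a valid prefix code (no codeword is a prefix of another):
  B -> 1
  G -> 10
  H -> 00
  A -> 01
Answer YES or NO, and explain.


Checking each pair (does one codeword prefix another?):
  B='1' vs G='10': prefix -- VIOLATION

NO -- this is NOT a valid prefix code. B (1) is a prefix of G (10).


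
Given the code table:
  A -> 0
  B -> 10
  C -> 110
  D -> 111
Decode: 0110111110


Decoding:
0 -> A
110 -> C
111 -> D
110 -> C


Result: ACDC


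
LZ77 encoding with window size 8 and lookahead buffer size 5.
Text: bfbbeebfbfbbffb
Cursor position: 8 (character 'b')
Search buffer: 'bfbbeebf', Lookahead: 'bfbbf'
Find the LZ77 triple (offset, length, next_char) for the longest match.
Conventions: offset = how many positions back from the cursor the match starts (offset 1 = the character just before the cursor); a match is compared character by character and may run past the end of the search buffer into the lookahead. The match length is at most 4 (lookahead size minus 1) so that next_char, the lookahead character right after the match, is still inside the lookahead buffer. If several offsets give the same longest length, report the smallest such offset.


Try each offset into the search buffer:
  offset=1 (pos 7, char 'f'): match length 0
  offset=2 (pos 6, char 'b'): match length 3
  offset=3 (pos 5, char 'e'): match length 0
  offset=4 (pos 4, char 'e'): match length 0
  offset=5 (pos 3, char 'b'): match length 1
  offset=6 (pos 2, char 'b'): match length 1
  offset=7 (pos 1, char 'f'): match length 0
  offset=8 (pos 0, char 'b'): match length 4
Longest match has length 4 at offset 8.
next_char = character at position 8 + 4 = 12 -> 'f'

Best match: offset=8, length=4 (matching 'bfbb' starting at position 0)
LZ77 triple: (8, 4, 'f')


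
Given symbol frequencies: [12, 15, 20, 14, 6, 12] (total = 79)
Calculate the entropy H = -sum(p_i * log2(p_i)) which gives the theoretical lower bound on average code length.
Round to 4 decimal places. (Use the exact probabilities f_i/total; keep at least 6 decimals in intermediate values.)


Per-symbol terms -p_i * log2(p_i) with p_i = f_i/79:
  p = 12/79 = 0.151899: log2(p) = -2.718818, -p*log2(p) = 0.412985
  p = 15/79 = 0.189873: log2(p) = -2.396890, -p*log2(p) = 0.455106
  p = 20/79 = 0.253165: log2(p) = -1.981853, -p*log2(p) = 0.501735
  p = 14/79 = 0.177215: log2(p) = -2.496426, -p*log2(p) = 0.442405
  p = 6/79 = 0.075949: log2(p) = -3.718818, -p*log2(p) = 0.282442
  p = 12/79 = 0.151899: log2(p) = -2.718818, -p*log2(p) = 0.412985
H = 0.412985 + 0.455106 + 0.501735 + 0.442405 + 0.282442 + 0.412985 = 2.507658

H = 2.5077 bits/symbol


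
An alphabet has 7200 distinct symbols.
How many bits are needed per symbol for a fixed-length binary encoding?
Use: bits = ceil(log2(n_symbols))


log2(7200) = 12.8138
Bracket: 2^12 = 4096 < 7200 <= 2^13 = 8192
So ceil(log2(7200)) = 13

bits = ceil(log2(7200)) = ceil(12.8138) = 13 bits


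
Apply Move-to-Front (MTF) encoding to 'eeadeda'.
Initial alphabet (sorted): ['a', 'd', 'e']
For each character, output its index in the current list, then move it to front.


MTF encoding:
'e': index 2 in ['a', 'd', 'e'] -> ['e', 'a', 'd']
'e': index 0 in ['e', 'a', 'd'] -> ['e', 'a', 'd']
'a': index 1 in ['e', 'a', 'd'] -> ['a', 'e', 'd']
'd': index 2 in ['a', 'e', 'd'] -> ['d', 'a', 'e']
'e': index 2 in ['d', 'a', 'e'] -> ['e', 'd', 'a']
'd': index 1 in ['e', 'd', 'a'] -> ['d', 'e', 'a']
'a': index 2 in ['d', 'e', 'a'] -> ['a', 'd', 'e']


Output: [2, 0, 1, 2, 2, 1, 2]


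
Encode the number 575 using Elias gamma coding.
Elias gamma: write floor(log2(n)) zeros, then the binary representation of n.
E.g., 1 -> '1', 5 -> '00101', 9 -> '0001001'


num_bits = floor(log2(575)) + 1 = 10
leading_zeros = num_bits - 1 = 9
binary(575) = 1000111111

Elias gamma(575) = '000000000' + '1000111111' = 0000000001000111111 (19 bits)


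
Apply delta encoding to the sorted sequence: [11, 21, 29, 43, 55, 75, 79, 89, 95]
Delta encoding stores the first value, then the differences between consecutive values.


First value: 11
Deltas:
  21 - 11 = 10
  29 - 21 = 8
  43 - 29 = 14
  55 - 43 = 12
  75 - 55 = 20
  79 - 75 = 4
  89 - 79 = 10
  95 - 89 = 6


Delta encoded: [11, 10, 8, 14, 12, 20, 4, 10, 6]


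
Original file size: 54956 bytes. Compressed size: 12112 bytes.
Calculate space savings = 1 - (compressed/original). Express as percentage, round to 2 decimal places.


ratio = compressed/original = 12112/54956 = 0.220394
savings = 1 - ratio = 1 - 0.220394 = 0.779606
as a percentage: 0.779606 * 100 = 77.96%

Space savings = 1 - 12112/54956 = 77.96%


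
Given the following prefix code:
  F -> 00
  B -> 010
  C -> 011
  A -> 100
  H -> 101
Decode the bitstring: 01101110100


Decoding step by step:
Bits 011 -> C
Bits 011 -> C
Bits 101 -> H
Bits 00 -> F


Decoded message: CCHF


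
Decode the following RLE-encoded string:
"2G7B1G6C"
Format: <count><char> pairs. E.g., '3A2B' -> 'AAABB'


Expanding each <count><char> pair:
  2G -> 'GG'
  7B -> 'BBBBBBB'
  1G -> 'G'
  6C -> 'CCCCCC'

Decoded = GGBBBBBBBGCCCCCC


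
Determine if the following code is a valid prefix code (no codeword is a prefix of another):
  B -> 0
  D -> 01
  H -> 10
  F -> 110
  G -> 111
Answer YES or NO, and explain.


Checking each pair (does one codeword prefix another?):
  B='0' vs D='01': prefix -- VIOLATION

NO -- this is NOT a valid prefix code. B (0) is a prefix of D (01).


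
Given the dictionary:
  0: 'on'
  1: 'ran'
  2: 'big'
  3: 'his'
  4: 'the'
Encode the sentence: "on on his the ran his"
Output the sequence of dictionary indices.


Look up each word in the dictionary:
  'on' -> 0
  'on' -> 0
  'his' -> 3
  'the' -> 4
  'ran' -> 1
  'his' -> 3

Encoded: [0, 0, 3, 4, 1, 3]


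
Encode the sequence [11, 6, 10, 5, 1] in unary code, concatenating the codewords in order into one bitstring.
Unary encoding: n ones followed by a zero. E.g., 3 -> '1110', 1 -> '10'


Encode each number as n ones followed by a terminating 0:
  11 -> 111111111110 (12 bits)
  6 -> 1111110 (7 bits)
  10 -> 11111111110 (11 bits)
  5 -> 111110 (6 bits)
  1 -> 10 (2 bits)
Total length = 12 + 7 + 11 + 6 + 2 = 38 bits.

Unary([11, 6, 10, 5, 1]) = 11111111111011111101111111111011111010 (38 bits)


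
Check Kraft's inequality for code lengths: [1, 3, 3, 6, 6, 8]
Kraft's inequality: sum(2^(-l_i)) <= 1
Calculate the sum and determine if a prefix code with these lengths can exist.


Sum = 2^(-1) + 2^(-3) + 2^(-3) + 2^(-6) + 2^(-6) + 2^(-8)
    = 0.5 + 0.125 + 0.125 + 0.015625 + 0.015625 + 0.00390625
    = 201/256 = 0.78515625
Since 0.78515625 <= 1, Kraft's inequality IS satisfied.
A prefix code with these lengths CAN exist.

Kraft sum = 0.78515625. Satisfied.


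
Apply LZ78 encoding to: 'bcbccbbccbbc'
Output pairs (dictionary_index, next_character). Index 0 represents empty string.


LZ78 encoding steps:
Dictionary: {0: ''}
Step 1: w='' (idx 0), next='b' -> output (0, 'b'), add 'b' as idx 1
Step 2: w='' (idx 0), next='c' -> output (0, 'c'), add 'c' as idx 2
Step 3: w='b' (idx 1), next='c' -> output (1, 'c'), add 'bc' as idx 3
Step 4: w='c' (idx 2), next='b' -> output (2, 'b'), add 'cb' as idx 4
Step 5: w='bc' (idx 3), next='c' -> output (3, 'c'), add 'bcc' as idx 5
Step 6: w='b' (idx 1), next='b' -> output (1, 'b'), add 'bb' as idx 6
Step 7: w='c' (idx 2), end of input -> output (2, '')


Encoded: [(0, 'b'), (0, 'c'), (1, 'c'), (2, 'b'), (3, 'c'), (1, 'b'), (2, '')]


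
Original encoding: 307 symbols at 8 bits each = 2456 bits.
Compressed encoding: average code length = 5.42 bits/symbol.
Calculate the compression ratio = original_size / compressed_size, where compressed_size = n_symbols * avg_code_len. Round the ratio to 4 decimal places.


original_size = n_symbols * orig_bits = 307 * 8 = 2456 bits
compressed_size = n_symbols * avg_code_len = 307 * 5.42 = 1663.94 bits
ratio = original_size / compressed_size = 2456 / 1663.94 = 1.476

Compression ratio = 1.476


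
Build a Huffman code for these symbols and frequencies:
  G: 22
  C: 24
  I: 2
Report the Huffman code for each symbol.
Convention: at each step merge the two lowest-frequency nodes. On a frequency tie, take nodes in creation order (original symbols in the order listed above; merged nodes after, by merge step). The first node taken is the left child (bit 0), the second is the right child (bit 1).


Huffman tree construction:
Step 1: Merge I(2) + G(22) = 24
Step 2: Merge C(24) + (I+G)(24) = 48
Read each symbol's code off the tree from the root (left child = 0, right child = 1).

Codes:
  G: 11 (length 2)
  C: 0 (length 1)
  I: 10 (length 2)
Average code length: 72/48 = 1.5000 bits/symbol


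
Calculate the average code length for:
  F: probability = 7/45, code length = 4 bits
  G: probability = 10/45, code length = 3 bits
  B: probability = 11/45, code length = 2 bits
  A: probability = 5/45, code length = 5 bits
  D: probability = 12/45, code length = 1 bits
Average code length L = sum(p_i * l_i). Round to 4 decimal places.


Weighted contributions p_i * l_i:
  F: (7/45) * 4 = 28/45
  G: (10/45) * 3 = 30/45
  B: (11/45) * 2 = 22/45
  A: (5/45) * 5 = 25/45
  D: (12/45) * 1 = 12/45
Sum = (28 + 30 + 22 + 25 + 12)/45 = 117/45

L = 117/45 = 2.6000 bits/symbol


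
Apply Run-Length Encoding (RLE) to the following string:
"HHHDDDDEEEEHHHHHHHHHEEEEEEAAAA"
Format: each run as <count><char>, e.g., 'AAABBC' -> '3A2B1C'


Scanning runs left to right:
  i=0: run of 'H' x 3 -> '3H'
  i=3: run of 'D' x 4 -> '4D'
  i=7: run of 'E' x 4 -> '4E'
  i=11: run of 'H' x 9 -> '9H'
  i=20: run of 'E' x 6 -> '6E'
  i=26: run of 'A' x 4 -> '4A'

RLE = 3H4D4E9H6E4A


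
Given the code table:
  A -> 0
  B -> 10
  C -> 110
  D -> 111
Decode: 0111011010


Decoding:
0 -> A
111 -> D
0 -> A
110 -> C
10 -> B


Result: ADACB


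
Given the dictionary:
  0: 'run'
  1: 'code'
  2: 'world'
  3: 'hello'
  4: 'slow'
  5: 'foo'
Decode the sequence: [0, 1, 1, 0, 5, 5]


Look up each index in the dictionary:
  0 -> 'run'
  1 -> 'code'
  1 -> 'code'
  0 -> 'run'
  5 -> 'foo'
  5 -> 'foo'

Decoded: "run code code run foo foo"


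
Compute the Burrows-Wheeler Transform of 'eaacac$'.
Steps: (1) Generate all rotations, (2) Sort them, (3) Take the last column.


Rotations (sorted):
  0: $eaacac -> last char: c
  1: aacac$e -> last char: e
  2: ac$eaac -> last char: c
  3: acac$ea -> last char: a
  4: c$eaaca -> last char: a
  5: cac$eaa -> last char: a
  6: eaacac$ -> last char: $


BWT = cecaaa$


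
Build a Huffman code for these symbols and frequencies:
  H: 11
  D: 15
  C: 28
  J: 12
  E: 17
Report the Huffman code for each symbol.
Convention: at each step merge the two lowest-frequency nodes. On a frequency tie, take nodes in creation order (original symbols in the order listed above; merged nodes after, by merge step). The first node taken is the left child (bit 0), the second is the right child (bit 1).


Huffman tree construction:
Step 1: Merge H(11) + J(12) = 23
Step 2: Merge D(15) + E(17) = 32
Step 3: Merge (H+J)(23) + C(28) = 51
Step 4: Merge (D+E)(32) + ((H+J)+C)(51) = 83
Read each symbol's code off the tree from the root (left child = 0, right child = 1).

Codes:
  H: 100 (length 3)
  D: 00 (length 2)
  C: 11 (length 2)
  J: 101 (length 3)
  E: 01 (length 2)
Average code length: 189/83 = 2.2771 bits/symbol


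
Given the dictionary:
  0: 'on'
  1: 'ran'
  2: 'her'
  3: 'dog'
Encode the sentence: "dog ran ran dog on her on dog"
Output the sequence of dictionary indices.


Look up each word in the dictionary:
  'dog' -> 3
  'ran' -> 1
  'ran' -> 1
  'dog' -> 3
  'on' -> 0
  'her' -> 2
  'on' -> 0
  'dog' -> 3

Encoded: [3, 1, 1, 3, 0, 2, 0, 3]


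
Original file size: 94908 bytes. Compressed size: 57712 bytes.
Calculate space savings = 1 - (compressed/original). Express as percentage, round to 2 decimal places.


ratio = compressed/original = 57712/94908 = 0.608084
savings = 1 - ratio = 1 - 0.608084 = 0.391916
as a percentage: 0.391916 * 100 = 39.19%

Space savings = 1 - 57712/94908 = 39.19%


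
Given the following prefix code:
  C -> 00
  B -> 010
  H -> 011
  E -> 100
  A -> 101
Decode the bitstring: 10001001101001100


Decoding step by step:
Bits 100 -> E
Bits 010 -> B
Bits 011 -> H
Bits 010 -> B
Bits 011 -> H
Bits 00 -> C


Decoded message: EBHBHC


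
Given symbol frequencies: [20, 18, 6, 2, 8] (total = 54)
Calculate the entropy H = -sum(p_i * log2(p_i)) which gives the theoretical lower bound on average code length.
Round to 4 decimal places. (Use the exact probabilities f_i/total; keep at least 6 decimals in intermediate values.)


Per-symbol terms -p_i * log2(p_i) with p_i = f_i/54:
  p = 20/54 = 0.370370: log2(p) = -1.432959, -p*log2(p) = 0.530726
  p = 18/54 = 0.333333: log2(p) = -1.584963, -p*log2(p) = 0.528321
  p = 6/54 = 0.111111: log2(p) = -3.169925, -p*log2(p) = 0.352214
  p = 2/54 = 0.037037: log2(p) = -4.754888, -p*log2(p) = 0.176107
  p = 8/54 = 0.148148: log2(p) = -2.754888, -p*log2(p) = 0.408131
H = 0.530726 + 0.528321 + 0.352214 + 0.176107 + 0.408131 = 1.995499

H = 1.9955 bits/symbol


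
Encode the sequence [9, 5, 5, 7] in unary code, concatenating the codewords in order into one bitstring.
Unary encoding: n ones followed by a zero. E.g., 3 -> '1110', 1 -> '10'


Encode each number as n ones followed by a terminating 0:
  9 -> 1111111110 (10 bits)
  5 -> 111110 (6 bits)
  5 -> 111110 (6 bits)
  7 -> 11111110 (8 bits)
Total length = 10 + 6 + 6 + 8 = 30 bits.

Unary([9, 5, 5, 7]) = 111111111011111011111011111110 (30 bits)


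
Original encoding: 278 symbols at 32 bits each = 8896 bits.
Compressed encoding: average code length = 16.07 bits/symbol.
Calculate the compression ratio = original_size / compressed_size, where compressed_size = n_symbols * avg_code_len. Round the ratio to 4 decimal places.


original_size = n_symbols * orig_bits = 278 * 32 = 8896 bits
compressed_size = n_symbols * avg_code_len = 278 * 16.07 = 4467.46 bits
ratio = original_size / compressed_size = 8896 / 4467.46 = 1.9913

Compression ratio = 1.9913


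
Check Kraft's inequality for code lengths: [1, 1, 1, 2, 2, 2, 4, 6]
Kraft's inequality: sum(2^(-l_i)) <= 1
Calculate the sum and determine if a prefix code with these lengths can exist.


Sum = 2^(-1) + 2^(-1) + 2^(-1) + 2^(-2) + 2^(-2) + 2^(-2) + 2^(-4) + 2^(-6)
    = 0.5 + 0.5 + 0.5 + 0.25 + 0.25 + 0.25 + 0.0625 + 0.015625
    = 149/64 = 2.328125
Since 2.328125 > 1, Kraft's inequality is NOT satisfied.
A prefix code with these lengths CANNOT exist.

Kraft sum = 2.328125. Not satisfied.


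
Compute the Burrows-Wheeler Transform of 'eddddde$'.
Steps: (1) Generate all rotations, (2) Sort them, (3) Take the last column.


Rotations (sorted):
  0: $eddddde -> last char: e
  1: ddddde$e -> last char: e
  2: dddde$ed -> last char: d
  3: ddde$edd -> last char: d
  4: dde$eddd -> last char: d
  5: de$edddd -> last char: d
  6: e$eddddd -> last char: d
  7: eddddde$ -> last char: $


BWT = eeddddd$


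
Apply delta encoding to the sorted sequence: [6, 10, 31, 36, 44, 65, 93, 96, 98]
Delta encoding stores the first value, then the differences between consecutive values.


First value: 6
Deltas:
  10 - 6 = 4
  31 - 10 = 21
  36 - 31 = 5
  44 - 36 = 8
  65 - 44 = 21
  93 - 65 = 28
  96 - 93 = 3
  98 - 96 = 2


Delta encoded: [6, 4, 21, 5, 8, 21, 28, 3, 2]


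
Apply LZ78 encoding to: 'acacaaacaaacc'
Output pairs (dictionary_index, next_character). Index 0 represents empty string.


LZ78 encoding steps:
Dictionary: {0: ''}
Step 1: w='' (idx 0), next='a' -> output (0, 'a'), add 'a' as idx 1
Step 2: w='' (idx 0), next='c' -> output (0, 'c'), add 'c' as idx 2
Step 3: w='a' (idx 1), next='c' -> output (1, 'c'), add 'ac' as idx 3
Step 4: w='a' (idx 1), next='a' -> output (1, 'a'), add 'aa' as idx 4
Step 5: w='ac' (idx 3), next='a' -> output (3, 'a'), add 'aca' as idx 5
Step 6: w='aa' (idx 4), next='c' -> output (4, 'c'), add 'aac' as idx 6
Step 7: w='c' (idx 2), end of input -> output (2, '')


Encoded: [(0, 'a'), (0, 'c'), (1, 'c'), (1, 'a'), (3, 'a'), (4, 'c'), (2, '')]


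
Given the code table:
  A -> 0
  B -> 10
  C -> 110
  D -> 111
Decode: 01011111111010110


Decoding:
0 -> A
10 -> B
111 -> D
111 -> D
110 -> C
10 -> B
110 -> C


Result: ABDDCBC


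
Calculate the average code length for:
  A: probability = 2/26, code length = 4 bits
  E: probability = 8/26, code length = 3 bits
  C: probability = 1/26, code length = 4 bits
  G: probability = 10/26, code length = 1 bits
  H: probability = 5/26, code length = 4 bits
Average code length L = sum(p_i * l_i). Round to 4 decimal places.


Weighted contributions p_i * l_i:
  A: (2/26) * 4 = 8/26
  E: (8/26) * 3 = 24/26
  C: (1/26) * 4 = 4/26
  G: (10/26) * 1 = 10/26
  H: (5/26) * 4 = 20/26
Sum = (8 + 24 + 4 + 10 + 20)/26 = 66/26

L = 66/26 = 2.5385 bits/symbol


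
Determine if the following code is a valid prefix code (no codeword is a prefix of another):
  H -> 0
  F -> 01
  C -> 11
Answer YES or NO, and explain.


Checking each pair (does one codeword prefix another?):
  H='0' vs F='01': prefix -- VIOLATION

NO -- this is NOT a valid prefix code. H (0) is a prefix of F (01).


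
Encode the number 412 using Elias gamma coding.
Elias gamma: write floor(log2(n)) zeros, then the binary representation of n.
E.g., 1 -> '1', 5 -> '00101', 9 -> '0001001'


num_bits = floor(log2(412)) + 1 = 9
leading_zeros = num_bits - 1 = 8
binary(412) = 110011100

Elias gamma(412) = '00000000' + '110011100' = 00000000110011100 (17 bits)


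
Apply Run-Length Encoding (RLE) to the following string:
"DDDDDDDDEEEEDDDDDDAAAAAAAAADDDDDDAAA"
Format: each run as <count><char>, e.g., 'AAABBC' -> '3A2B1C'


Scanning runs left to right:
  i=0: run of 'D' x 8 -> '8D'
  i=8: run of 'E' x 4 -> '4E'
  i=12: run of 'D' x 6 -> '6D'
  i=18: run of 'A' x 9 -> '9A'
  i=27: run of 'D' x 6 -> '6D'
  i=33: run of 'A' x 3 -> '3A'

RLE = 8D4E6D9A6D3A


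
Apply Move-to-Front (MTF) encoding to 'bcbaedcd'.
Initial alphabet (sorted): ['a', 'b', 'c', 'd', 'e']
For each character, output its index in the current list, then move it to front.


MTF encoding:
'b': index 1 in ['a', 'b', 'c', 'd', 'e'] -> ['b', 'a', 'c', 'd', 'e']
'c': index 2 in ['b', 'a', 'c', 'd', 'e'] -> ['c', 'b', 'a', 'd', 'e']
'b': index 1 in ['c', 'b', 'a', 'd', 'e'] -> ['b', 'c', 'a', 'd', 'e']
'a': index 2 in ['b', 'c', 'a', 'd', 'e'] -> ['a', 'b', 'c', 'd', 'e']
'e': index 4 in ['a', 'b', 'c', 'd', 'e'] -> ['e', 'a', 'b', 'c', 'd']
'd': index 4 in ['e', 'a', 'b', 'c', 'd'] -> ['d', 'e', 'a', 'b', 'c']
'c': index 4 in ['d', 'e', 'a', 'b', 'c'] -> ['c', 'd', 'e', 'a', 'b']
'd': index 1 in ['c', 'd', 'e', 'a', 'b'] -> ['d', 'c', 'e', 'a', 'b']


Output: [1, 2, 1, 2, 4, 4, 4, 1]


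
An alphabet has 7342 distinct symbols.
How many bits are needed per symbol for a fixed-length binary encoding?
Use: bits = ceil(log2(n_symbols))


log2(7342) = 12.842
Bracket: 2^12 = 4096 < 7342 <= 2^13 = 8192
So ceil(log2(7342)) = 13

bits = ceil(log2(7342)) = ceil(12.842) = 13 bits


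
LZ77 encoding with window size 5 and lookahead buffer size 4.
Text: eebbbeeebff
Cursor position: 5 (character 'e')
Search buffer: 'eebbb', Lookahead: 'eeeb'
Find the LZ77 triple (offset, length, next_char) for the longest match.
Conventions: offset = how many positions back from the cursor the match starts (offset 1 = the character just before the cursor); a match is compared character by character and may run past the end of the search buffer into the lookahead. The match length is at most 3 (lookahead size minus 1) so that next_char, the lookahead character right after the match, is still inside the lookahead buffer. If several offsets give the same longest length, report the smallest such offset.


Try each offset into the search buffer:
  offset=1 (pos 4, char 'b'): match length 0
  offset=2 (pos 3, char 'b'): match length 0
  offset=3 (pos 2, char 'b'): match length 0
  offset=4 (pos 1, char 'e'): match length 1
  offset=5 (pos 0, char 'e'): match length 2
Longest match has length 2 at offset 5.
next_char = character at position 5 + 2 = 7 -> 'e'

Best match: offset=5, length=2 (matching 'ee' starting at position 0)
LZ77 triple: (5, 2, 'e')


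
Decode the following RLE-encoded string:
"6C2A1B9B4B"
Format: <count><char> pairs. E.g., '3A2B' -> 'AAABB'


Expanding each <count><char> pair:
  6C -> 'CCCCCC'
  2A -> 'AA'
  1B -> 'B'
  9B -> 'BBBBBBBBB'
  4B -> 'BBBB'

Decoded = CCCCCCAABBBBBBBBBBBBBB


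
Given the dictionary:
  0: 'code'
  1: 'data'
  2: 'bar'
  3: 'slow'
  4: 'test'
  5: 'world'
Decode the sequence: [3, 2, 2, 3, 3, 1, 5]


Look up each index in the dictionary:
  3 -> 'slow'
  2 -> 'bar'
  2 -> 'bar'
  3 -> 'slow'
  3 -> 'slow'
  1 -> 'data'
  5 -> 'world'

Decoded: "slow bar bar slow slow data world"


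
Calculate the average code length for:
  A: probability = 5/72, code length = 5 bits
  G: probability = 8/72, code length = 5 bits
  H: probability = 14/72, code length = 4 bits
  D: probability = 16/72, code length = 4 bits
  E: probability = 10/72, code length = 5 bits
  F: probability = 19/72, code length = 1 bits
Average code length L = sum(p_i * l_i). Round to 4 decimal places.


Weighted contributions p_i * l_i:
  A: (5/72) * 5 = 25/72
  G: (8/72) * 5 = 40/72
  H: (14/72) * 4 = 56/72
  D: (16/72) * 4 = 64/72
  E: (10/72) * 5 = 50/72
  F: (19/72) * 1 = 19/72
Sum = (25 + 40 + 56 + 64 + 50 + 19)/72 = 254/72

L = 254/72 = 3.5278 bits/symbol


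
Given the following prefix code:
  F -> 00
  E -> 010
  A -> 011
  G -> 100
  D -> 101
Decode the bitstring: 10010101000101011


Decoding step by step:
Bits 100 -> G
Bits 101 -> D
Bits 010 -> E
Bits 00 -> F
Bits 101 -> D
Bits 011 -> A


Decoded message: GDEFDA


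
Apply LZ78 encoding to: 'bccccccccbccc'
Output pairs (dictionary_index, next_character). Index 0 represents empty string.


LZ78 encoding steps:
Dictionary: {0: ''}
Step 1: w='' (idx 0), next='b' -> output (0, 'b'), add 'b' as idx 1
Step 2: w='' (idx 0), next='c' -> output (0, 'c'), add 'c' as idx 2
Step 3: w='c' (idx 2), next='c' -> output (2, 'c'), add 'cc' as idx 3
Step 4: w='cc' (idx 3), next='c' -> output (3, 'c'), add 'ccc' as idx 4
Step 5: w='cc' (idx 3), next='b' -> output (3, 'b'), add 'ccb' as idx 5
Step 6: w='ccc' (idx 4), end of input -> output (4, '')


Encoded: [(0, 'b'), (0, 'c'), (2, 'c'), (3, 'c'), (3, 'b'), (4, '')]


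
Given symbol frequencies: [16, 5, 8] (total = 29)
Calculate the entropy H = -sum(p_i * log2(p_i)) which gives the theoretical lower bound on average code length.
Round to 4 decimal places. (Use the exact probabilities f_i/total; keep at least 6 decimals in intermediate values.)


Per-symbol terms -p_i * log2(p_i) with p_i = f_i/29:
  p = 16/29 = 0.551724: log2(p) = -0.857981, -p*log2(p) = 0.473369
  p = 5/29 = 0.172414: log2(p) = -2.536053, -p*log2(p) = 0.437251
  p = 8/29 = 0.275862: log2(p) = -1.857981, -p*log2(p) = 0.512546
H = 0.473369 + 0.437251 + 0.512546 = 1.423166

H = 1.4232 bits/symbol


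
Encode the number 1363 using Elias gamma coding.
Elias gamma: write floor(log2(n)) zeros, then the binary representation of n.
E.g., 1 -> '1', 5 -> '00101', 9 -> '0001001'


num_bits = floor(log2(1363)) + 1 = 11
leading_zeros = num_bits - 1 = 10
binary(1363) = 10101010011

Elias gamma(1363) = '0000000000' + '10101010011' = 000000000010101010011 (21 bits)


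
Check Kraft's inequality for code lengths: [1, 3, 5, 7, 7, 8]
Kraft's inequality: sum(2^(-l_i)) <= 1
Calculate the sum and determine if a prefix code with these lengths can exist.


Sum = 2^(-1) + 2^(-3) + 2^(-5) + 2^(-7) + 2^(-7) + 2^(-8)
    = 0.5 + 0.125 + 0.03125 + 0.0078125 + 0.0078125 + 0.00390625
    = 173/256 = 0.67578125
Since 0.67578125 <= 1, Kraft's inequality IS satisfied.
A prefix code with these lengths CAN exist.

Kraft sum = 0.67578125. Satisfied.


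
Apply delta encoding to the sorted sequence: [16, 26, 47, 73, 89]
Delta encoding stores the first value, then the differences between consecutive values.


First value: 16
Deltas:
  26 - 16 = 10
  47 - 26 = 21
  73 - 47 = 26
  89 - 73 = 16


Delta encoded: [16, 10, 21, 26, 16]


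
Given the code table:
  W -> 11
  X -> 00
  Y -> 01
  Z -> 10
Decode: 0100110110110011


Decoding:
01 -> Y
00 -> X
11 -> W
01 -> Y
10 -> Z
11 -> W
00 -> X
11 -> W


Result: YXWYZWXW


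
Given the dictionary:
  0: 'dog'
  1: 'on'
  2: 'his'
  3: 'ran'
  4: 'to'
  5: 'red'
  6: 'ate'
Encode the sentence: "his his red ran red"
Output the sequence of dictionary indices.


Look up each word in the dictionary:
  'his' -> 2
  'his' -> 2
  'red' -> 5
  'ran' -> 3
  'red' -> 5

Encoded: [2, 2, 5, 3, 5]


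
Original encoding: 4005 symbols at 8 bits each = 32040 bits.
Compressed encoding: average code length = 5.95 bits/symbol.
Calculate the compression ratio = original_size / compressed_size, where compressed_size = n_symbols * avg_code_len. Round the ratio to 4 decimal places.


original_size = n_symbols * orig_bits = 4005 * 8 = 32040 bits
compressed_size = n_symbols * avg_code_len = 4005 * 5.95 = 23829.75 bits
ratio = original_size / compressed_size = 32040 / 23829.75 = 1.3445

Compression ratio = 1.3445


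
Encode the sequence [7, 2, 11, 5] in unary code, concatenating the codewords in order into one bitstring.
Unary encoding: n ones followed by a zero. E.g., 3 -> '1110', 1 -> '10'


Encode each number as n ones followed by a terminating 0:
  7 -> 11111110 (8 bits)
  2 -> 110 (3 bits)
  11 -> 111111111110 (12 bits)
  5 -> 111110 (6 bits)
Total length = 8 + 3 + 12 + 6 = 29 bits.

Unary([7, 2, 11, 5]) = 11111110110111111111110111110 (29 bits)


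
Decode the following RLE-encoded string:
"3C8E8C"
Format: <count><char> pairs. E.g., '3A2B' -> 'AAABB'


Expanding each <count><char> pair:
  3C -> 'CCC'
  8E -> 'EEEEEEEE'
  8C -> 'CCCCCCCC'

Decoded = CCCEEEEEEEECCCCCCCC


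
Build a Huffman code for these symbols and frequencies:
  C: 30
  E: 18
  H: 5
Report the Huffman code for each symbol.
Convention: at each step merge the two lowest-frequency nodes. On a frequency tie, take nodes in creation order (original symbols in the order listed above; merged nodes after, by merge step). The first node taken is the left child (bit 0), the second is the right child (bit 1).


Huffman tree construction:
Step 1: Merge H(5) + E(18) = 23
Step 2: Merge (H+E)(23) + C(30) = 53
Read each symbol's code off the tree from the root (left child = 0, right child = 1).

Codes:
  C: 1 (length 1)
  E: 01 (length 2)
  H: 00 (length 2)
Average code length: 76/53 = 1.4340 bits/symbol


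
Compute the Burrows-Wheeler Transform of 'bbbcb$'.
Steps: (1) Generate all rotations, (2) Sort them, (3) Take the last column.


Rotations (sorted):
  0: $bbbcb -> last char: b
  1: b$bbbc -> last char: c
  2: bbbcb$ -> last char: $
  3: bbcb$b -> last char: b
  4: bcb$bb -> last char: b
  5: cb$bbb -> last char: b


BWT = bc$bbb


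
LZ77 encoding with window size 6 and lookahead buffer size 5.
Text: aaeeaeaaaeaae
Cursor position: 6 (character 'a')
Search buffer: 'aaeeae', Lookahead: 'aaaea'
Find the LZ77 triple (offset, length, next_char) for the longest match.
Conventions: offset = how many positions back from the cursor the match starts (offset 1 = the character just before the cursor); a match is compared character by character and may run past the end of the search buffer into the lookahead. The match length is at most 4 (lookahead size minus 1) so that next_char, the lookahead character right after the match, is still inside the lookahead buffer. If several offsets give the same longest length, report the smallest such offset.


Try each offset into the search buffer:
  offset=1 (pos 5, char 'e'): match length 0
  offset=2 (pos 4, char 'a'): match length 1
  offset=3 (pos 3, char 'e'): match length 0
  offset=4 (pos 2, char 'e'): match length 0
  offset=5 (pos 1, char 'a'): match length 1
  offset=6 (pos 0, char 'a'): match length 2
Longest match has length 2 at offset 6.
next_char = character at position 6 + 2 = 8 -> 'a'

Best match: offset=6, length=2 (matching 'aa' starting at position 0)
LZ77 triple: (6, 2, 'a')


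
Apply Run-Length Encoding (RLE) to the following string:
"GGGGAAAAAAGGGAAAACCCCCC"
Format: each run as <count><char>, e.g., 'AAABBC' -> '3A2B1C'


Scanning runs left to right:
  i=0: run of 'G' x 4 -> '4G'
  i=4: run of 'A' x 6 -> '6A'
  i=10: run of 'G' x 3 -> '3G'
  i=13: run of 'A' x 4 -> '4A'
  i=17: run of 'C' x 6 -> '6C'

RLE = 4G6A3G4A6C


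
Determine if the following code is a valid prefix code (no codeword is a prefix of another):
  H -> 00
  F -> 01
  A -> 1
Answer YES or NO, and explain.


Checking each pair (does one codeword prefix another?):
  H='00' vs F='01': no prefix
  H='00' vs A='1': no prefix
  F='01' vs H='00': no prefix
  F='01' vs A='1': no prefix
  A='1' vs H='00': no prefix
  A='1' vs F='01': no prefix
No violation found over all pairs.

YES -- this is a valid prefix code. No codeword is a prefix of any other codeword.


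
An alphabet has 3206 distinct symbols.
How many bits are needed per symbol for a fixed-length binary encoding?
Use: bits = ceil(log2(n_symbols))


log2(3206) = 11.6466
Bracket: 2^11 = 2048 < 3206 <= 2^12 = 4096
So ceil(log2(3206)) = 12

bits = ceil(log2(3206)) = ceil(11.6466) = 12 bits


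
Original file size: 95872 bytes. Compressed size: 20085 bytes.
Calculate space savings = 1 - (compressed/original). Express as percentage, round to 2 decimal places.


ratio = compressed/original = 20085/95872 = 0.209498
savings = 1 - ratio = 1 - 0.209498 = 0.790502
as a percentage: 0.790502 * 100 = 79.05%

Space savings = 1 - 20085/95872 = 79.05%


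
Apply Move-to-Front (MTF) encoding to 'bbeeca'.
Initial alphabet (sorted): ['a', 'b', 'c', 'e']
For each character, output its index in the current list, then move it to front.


MTF encoding:
'b': index 1 in ['a', 'b', 'c', 'e'] -> ['b', 'a', 'c', 'e']
'b': index 0 in ['b', 'a', 'c', 'e'] -> ['b', 'a', 'c', 'e']
'e': index 3 in ['b', 'a', 'c', 'e'] -> ['e', 'b', 'a', 'c']
'e': index 0 in ['e', 'b', 'a', 'c'] -> ['e', 'b', 'a', 'c']
'c': index 3 in ['e', 'b', 'a', 'c'] -> ['c', 'e', 'b', 'a']
'a': index 3 in ['c', 'e', 'b', 'a'] -> ['a', 'c', 'e', 'b']


Output: [1, 0, 3, 0, 3, 3]


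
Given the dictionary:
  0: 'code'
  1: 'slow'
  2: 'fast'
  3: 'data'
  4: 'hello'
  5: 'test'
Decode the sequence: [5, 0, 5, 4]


Look up each index in the dictionary:
  5 -> 'test'
  0 -> 'code'
  5 -> 'test'
  4 -> 'hello'

Decoded: "test code test hello"


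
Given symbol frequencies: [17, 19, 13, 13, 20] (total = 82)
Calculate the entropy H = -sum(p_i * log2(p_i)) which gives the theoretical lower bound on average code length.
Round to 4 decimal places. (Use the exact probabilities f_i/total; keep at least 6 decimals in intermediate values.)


Per-symbol terms -p_i * log2(p_i) with p_i = f_i/82:
  p = 17/82 = 0.207317: log2(p) = -2.270089, -p*log2(p) = 0.470628
  p = 19/82 = 0.231707: log2(p) = -2.109624, -p*log2(p) = 0.488815
  p = 13/82 = 0.158537: log2(p) = -2.657112, -p*log2(p) = 0.421250
  p = 13/82 = 0.158537: log2(p) = -2.657112, -p*log2(p) = 0.421250
  p = 20/82 = 0.243902: log2(p) = -2.035624, -p*log2(p) = 0.496494
H = 0.470628 + 0.488815 + 0.421250 + 0.421250 + 0.496494 = 2.298437

H = 2.2984 bits/symbol
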